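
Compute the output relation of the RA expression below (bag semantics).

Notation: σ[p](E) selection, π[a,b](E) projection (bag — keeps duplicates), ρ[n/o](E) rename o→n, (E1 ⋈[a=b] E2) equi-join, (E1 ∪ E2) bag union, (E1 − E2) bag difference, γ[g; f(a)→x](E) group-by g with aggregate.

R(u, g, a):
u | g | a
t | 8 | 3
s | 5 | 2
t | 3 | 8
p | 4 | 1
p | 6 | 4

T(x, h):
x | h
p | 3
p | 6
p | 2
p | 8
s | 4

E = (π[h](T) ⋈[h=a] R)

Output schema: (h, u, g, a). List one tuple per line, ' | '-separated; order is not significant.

Per-node cardinality:
  T → 5
  π[h](T) → 5
  R → 5
  (π[h](T) ⋈[h=a] R) → 4

== RESULT ==
h | u | g | a
2 | s | 5 | 2
3 | t | 8 | 3
4 | p | 6 | 4
8 | t | 3 | 8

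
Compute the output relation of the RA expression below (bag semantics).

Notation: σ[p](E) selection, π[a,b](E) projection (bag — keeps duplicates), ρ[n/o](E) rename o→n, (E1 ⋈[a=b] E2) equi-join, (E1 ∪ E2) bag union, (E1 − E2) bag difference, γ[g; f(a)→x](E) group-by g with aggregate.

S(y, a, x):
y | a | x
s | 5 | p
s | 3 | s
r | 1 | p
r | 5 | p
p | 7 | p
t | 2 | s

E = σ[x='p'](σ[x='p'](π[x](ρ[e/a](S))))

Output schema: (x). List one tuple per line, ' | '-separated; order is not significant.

Subexpression sizes:
  S → 6
  ρ[e/a](S) → 6
  π[x](ρ[e/a](S)) → 6
  σ[x='p'](π[x](ρ[e/a](S))) → 4
  σ[x='p'](σ[x='p'](π[x](ρ[e/a](S)))) → 4

== RESULT ==
x
p
p
p
p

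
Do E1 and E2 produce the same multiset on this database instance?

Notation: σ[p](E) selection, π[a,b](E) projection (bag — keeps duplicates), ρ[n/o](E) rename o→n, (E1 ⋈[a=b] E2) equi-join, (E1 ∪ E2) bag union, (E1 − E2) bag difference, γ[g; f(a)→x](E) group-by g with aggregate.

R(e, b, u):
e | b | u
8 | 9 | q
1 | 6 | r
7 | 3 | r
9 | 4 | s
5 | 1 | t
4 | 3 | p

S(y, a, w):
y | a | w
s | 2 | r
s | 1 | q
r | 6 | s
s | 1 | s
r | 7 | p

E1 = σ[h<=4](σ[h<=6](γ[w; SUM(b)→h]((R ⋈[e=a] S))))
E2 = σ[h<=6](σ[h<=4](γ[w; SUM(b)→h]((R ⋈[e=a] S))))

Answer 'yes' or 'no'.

E1 subexpression sizes:
  R → 6
  S → 5
  (R ⋈[e=a] S) → 3
  γ[w; SUM(b)→h]((R ⋈[e=a] S)) → 3
  σ[h<=6](γ[w; SUM(b)→h]((R ⋈[e=a] S))) → 3
  σ[h<=4](σ[h<=6](γ[w; SUM(b)→h]((R ⋈[e=a] S)))) → 1
E2 subexpression sizes:
  R → 6
  S → 5
  (R ⋈[e=a] S) → 3
  γ[w; SUM(b)→h]((R ⋈[e=a] S)) → 3
  σ[h<=4](γ[w; SUM(b)→h]((R ⋈[e=a] S))) → 1
  σ[h<=6](σ[h<=4](γ[w; SUM(b)→h]((R ⋈[e=a] S)))) → 1

E1 and E2 produce the same multiset:
w | h
p | 3

yes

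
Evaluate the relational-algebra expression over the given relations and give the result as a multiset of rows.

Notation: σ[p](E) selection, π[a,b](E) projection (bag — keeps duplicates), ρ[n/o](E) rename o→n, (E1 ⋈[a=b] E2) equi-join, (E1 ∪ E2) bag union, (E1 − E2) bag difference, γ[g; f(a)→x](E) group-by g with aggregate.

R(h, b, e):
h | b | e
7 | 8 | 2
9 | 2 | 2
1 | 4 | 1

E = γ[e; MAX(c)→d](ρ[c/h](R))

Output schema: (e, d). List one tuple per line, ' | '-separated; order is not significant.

Subexpression sizes:
  R → 3
  ρ[c/h](R) → 3
  γ[e; MAX(c)→d](ρ[c/h](R)) → 2

== RESULT ==
e | d
1 | 1
2 | 9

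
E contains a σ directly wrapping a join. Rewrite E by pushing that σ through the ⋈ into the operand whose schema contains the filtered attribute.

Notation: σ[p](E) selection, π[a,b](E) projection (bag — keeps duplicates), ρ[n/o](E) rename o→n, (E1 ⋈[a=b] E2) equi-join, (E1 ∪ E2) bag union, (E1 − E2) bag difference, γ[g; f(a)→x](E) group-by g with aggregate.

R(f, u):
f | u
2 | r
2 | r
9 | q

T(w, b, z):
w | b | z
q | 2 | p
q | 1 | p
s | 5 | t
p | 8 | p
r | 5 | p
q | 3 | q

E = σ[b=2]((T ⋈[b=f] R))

σ filters on b, owned by the left side.
E' = (σ[b=2](T) ⋈[b=f] R)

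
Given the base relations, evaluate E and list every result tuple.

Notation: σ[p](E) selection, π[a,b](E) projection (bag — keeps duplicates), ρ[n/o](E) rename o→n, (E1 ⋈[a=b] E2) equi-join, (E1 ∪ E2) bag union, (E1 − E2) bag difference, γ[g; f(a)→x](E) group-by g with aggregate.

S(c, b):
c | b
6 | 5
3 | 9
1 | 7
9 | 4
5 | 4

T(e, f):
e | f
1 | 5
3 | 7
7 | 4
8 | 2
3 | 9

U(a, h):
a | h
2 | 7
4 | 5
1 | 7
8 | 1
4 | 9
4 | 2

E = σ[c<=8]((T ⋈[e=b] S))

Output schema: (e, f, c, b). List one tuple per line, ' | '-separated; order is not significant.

Row counts bottom-up:
  T → 5
  S → 5
  (T ⋈[e=b] S) → 1
  σ[c<=8]((T ⋈[e=b] S)) → 1

== RESULT ==
e | f | c | b
7 | 4 | 1 | 7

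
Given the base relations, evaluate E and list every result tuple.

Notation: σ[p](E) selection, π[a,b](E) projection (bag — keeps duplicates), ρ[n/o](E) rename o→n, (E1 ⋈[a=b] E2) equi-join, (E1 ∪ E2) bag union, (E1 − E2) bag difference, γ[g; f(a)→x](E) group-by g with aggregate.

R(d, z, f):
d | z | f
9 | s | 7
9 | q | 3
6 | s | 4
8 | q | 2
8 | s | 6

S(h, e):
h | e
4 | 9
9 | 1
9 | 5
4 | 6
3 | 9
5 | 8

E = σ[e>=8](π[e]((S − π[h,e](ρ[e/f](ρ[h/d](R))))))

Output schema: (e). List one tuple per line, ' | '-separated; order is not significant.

Stepwise |·|:
  S → 6
  R → 5
  ρ[h/d](R) → 5
  ρ[e/f](ρ[h/d](R)) → 5
  π[h,e](ρ[e/f](ρ[h/d](R))) → 5
  (S − π[h,e](ρ[e/f](ρ[h/d](R)))) → 6
  π[e]((S − π[h,e](ρ[e/f](ρ[h/d](R))))) → 6
  σ[e>=8](π[e]((S − π[h,e](ρ[e/f](ρ[h/d](R)))))) → 3

== RESULT ==
e
8
9
9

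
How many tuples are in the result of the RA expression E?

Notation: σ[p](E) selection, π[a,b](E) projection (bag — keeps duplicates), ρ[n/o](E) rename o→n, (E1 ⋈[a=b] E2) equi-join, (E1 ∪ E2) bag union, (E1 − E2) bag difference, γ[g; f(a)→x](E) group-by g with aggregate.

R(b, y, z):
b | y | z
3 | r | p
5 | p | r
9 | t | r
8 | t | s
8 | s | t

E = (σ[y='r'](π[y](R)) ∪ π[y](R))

Row counts bottom-up:
  R → 5
  π[y](R) → 5
  σ[y='r'](π[y](R)) → 1
  R → 5
  π[y](R) → 5
  (σ[y='r'](π[y](R)) ∪ π[y](R)) → 6

|E| = 6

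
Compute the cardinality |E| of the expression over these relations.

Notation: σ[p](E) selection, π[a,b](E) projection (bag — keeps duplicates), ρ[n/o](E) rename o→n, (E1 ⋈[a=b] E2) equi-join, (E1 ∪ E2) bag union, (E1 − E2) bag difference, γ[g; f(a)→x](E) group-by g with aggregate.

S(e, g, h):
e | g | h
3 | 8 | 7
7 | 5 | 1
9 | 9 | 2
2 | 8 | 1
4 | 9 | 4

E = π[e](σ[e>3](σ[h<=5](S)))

Subexpression sizes:
  S → 5
  σ[h<=5](S) → 4
  σ[e>3](σ[h<=5](S)) → 3
  π[e](σ[e>3](σ[h<=5](S))) → 3

|E| = 3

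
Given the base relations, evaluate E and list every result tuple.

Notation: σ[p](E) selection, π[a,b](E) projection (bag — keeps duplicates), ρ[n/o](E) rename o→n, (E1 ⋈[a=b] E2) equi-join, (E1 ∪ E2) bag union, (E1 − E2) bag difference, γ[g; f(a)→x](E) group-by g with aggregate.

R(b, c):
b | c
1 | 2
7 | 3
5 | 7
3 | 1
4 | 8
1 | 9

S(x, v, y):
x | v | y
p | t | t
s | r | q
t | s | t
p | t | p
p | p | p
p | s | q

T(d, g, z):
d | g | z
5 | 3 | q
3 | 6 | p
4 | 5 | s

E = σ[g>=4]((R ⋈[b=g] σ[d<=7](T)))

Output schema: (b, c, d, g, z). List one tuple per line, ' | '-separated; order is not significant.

Row counts bottom-up:
  R → 6
  T → 3
  σ[d<=7](T) → 3
  (R ⋈[b=g] σ[d<=7](T)) → 2
  σ[g>=4]((R ⋈[b=g] σ[d<=7](T))) → 1

== RESULT ==
b | c | d | g | z
5 | 7 | 4 | 5 | s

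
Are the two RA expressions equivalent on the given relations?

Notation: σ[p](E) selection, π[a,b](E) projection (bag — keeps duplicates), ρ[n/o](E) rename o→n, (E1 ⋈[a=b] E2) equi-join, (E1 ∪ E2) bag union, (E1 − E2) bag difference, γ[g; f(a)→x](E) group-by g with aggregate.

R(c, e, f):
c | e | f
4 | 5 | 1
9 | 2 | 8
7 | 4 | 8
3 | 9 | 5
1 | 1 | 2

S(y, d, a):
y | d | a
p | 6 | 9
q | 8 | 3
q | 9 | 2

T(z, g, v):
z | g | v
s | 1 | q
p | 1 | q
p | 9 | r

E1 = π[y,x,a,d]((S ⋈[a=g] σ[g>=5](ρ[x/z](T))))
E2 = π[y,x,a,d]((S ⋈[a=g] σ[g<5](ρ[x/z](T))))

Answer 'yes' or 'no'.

E1 row counts bottom-up:
  S → 3
  T → 3
  ρ[x/z](T) → 3
  σ[g>=5](ρ[x/z](T)) → 1
  (S ⋈[a=g] σ[g>=5](ρ[x/z](T))) → 1
  π[y,x,a,d]((S ⋈[a=g] σ[g>=5](ρ[x/z](T)))) → 1
E2 row counts bottom-up:
  S → 3
  T → 3
  ρ[x/z](T) → 3
  σ[g<5](ρ[x/z](T)) → 2
  (S ⋈[a=g] σ[g<5](ρ[x/z](T))) → 0
  π[y,x,a,d]((S ⋈[a=g] σ[g<5](ρ[x/z](T)))) → 0

E1 result:
y | x | a | d
p | p | 9 | 6
E2 result:
y | x | a | d
(0 rows)
Witness: ('p', 'p', 9, 6) appears 1× in E1 but 0× in E2.

no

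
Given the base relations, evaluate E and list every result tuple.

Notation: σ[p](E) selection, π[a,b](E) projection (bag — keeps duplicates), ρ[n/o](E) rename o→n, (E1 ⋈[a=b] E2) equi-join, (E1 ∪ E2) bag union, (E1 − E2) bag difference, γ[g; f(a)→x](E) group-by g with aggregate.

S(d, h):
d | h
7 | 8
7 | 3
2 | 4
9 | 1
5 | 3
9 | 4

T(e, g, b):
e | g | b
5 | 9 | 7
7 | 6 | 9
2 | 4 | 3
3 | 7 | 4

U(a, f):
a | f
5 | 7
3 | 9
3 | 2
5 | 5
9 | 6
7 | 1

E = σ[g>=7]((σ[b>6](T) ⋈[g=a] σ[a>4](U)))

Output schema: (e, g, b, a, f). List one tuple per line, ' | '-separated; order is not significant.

Stepwise |·|:
  T → 4
  σ[b>6](T) → 2
  U → 6
  σ[a>4](U) → 4
  (σ[b>6](T) ⋈[g=a] σ[a>4](U)) → 1
  σ[g>=7]((σ[b>6](T) ⋈[g=a] σ[a>4](U))) → 1

== RESULT ==
e | g | b | a | f
5 | 9 | 7 | 9 | 6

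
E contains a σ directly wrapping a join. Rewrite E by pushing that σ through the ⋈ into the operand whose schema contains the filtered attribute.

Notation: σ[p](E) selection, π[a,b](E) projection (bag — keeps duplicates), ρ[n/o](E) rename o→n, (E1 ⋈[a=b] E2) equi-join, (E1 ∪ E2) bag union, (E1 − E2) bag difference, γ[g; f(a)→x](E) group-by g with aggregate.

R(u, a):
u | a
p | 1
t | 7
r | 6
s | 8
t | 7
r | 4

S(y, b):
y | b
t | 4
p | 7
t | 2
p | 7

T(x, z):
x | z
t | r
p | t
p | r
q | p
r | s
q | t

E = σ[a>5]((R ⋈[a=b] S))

σ filters on a, owned by the left side.
E' = (σ[a>5](R) ⋈[a=b] S)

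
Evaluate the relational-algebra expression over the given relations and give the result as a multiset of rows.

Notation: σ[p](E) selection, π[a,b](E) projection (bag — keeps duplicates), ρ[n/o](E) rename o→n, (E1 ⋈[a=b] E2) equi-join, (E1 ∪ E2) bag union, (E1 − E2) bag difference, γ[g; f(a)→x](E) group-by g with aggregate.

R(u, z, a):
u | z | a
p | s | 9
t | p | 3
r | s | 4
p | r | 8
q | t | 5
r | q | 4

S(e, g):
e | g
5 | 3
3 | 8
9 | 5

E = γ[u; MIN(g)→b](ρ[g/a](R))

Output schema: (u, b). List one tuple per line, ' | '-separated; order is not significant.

Row counts bottom-up:
  R → 6
  ρ[g/a](R) → 6
  γ[u; MIN(g)→b](ρ[g/a](R)) → 4

== RESULT ==
u | b
p | 8
q | 5
r | 4
t | 3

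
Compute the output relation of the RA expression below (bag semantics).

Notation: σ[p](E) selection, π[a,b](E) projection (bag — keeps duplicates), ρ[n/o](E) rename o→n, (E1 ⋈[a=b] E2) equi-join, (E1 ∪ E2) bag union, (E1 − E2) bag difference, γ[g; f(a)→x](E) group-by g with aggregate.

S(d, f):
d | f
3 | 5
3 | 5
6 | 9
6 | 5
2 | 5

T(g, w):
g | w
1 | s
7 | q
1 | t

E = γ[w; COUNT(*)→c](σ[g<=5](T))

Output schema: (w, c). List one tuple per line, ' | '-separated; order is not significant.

Stepwise |·|:
  T → 3
  σ[g<=5](T) → 2
  γ[w; COUNT(*)→c](σ[g<=5](T)) → 2

== RESULT ==
w | c
s | 1
t | 1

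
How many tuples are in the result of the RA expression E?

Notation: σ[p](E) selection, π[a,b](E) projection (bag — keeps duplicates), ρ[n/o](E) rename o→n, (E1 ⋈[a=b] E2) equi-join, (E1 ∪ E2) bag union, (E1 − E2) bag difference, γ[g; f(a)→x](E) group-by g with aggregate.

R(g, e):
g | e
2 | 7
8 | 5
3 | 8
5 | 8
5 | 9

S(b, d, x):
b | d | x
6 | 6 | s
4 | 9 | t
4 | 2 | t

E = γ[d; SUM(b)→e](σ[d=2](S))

Subexpression sizes:
  S → 3
  σ[d=2](S) → 1
  γ[d; SUM(b)→e](σ[d=2](S)) → 1

|E| = 1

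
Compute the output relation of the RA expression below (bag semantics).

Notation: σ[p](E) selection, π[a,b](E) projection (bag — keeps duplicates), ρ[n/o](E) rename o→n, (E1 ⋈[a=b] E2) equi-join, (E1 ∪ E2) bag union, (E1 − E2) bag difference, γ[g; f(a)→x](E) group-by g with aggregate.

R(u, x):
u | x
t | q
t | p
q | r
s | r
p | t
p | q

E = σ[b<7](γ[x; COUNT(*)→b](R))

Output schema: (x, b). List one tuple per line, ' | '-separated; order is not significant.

Per-node cardinality:
  R → 6
  γ[x; COUNT(*)→b](R) → 4
  σ[b<7](γ[x; COUNT(*)→b](R)) → 4

== RESULT ==
x | b
p | 1
q | 2
r | 2
t | 1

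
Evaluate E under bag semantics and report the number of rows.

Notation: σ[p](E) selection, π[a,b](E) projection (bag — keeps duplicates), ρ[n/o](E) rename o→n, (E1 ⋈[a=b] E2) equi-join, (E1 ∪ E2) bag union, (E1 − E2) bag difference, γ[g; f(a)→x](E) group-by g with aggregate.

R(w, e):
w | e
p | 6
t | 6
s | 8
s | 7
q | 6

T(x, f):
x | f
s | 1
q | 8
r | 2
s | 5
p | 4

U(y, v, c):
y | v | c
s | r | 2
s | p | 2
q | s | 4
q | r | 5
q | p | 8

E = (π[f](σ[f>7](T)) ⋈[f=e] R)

Stepwise |·|:
  T → 5
  σ[f>7](T) → 1
  π[f](σ[f>7](T)) → 1
  R → 5
  (π[f](σ[f>7](T)) ⋈[f=e] R) → 1

|E| = 1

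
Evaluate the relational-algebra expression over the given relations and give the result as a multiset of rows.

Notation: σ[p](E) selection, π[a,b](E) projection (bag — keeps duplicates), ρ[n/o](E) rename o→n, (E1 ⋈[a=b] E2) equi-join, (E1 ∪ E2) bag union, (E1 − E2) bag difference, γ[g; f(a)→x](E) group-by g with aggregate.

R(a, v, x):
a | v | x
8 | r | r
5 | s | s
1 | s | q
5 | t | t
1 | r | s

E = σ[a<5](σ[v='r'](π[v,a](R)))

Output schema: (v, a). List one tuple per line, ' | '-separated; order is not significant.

Row counts bottom-up:
  R → 5
  π[v,a](R) → 5
  σ[v='r'](π[v,a](R)) → 2
  σ[a<5](σ[v='r'](π[v,a](R))) → 1

== RESULT ==
v | a
r | 1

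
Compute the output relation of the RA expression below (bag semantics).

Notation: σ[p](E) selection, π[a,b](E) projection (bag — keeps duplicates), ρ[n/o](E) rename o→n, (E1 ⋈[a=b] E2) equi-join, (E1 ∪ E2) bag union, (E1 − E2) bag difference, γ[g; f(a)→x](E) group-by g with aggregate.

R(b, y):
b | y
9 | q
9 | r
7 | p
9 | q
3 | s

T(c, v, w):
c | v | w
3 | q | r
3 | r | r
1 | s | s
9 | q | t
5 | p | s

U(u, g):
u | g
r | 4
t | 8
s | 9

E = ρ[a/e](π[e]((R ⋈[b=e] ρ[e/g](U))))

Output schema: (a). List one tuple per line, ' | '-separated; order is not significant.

Stepwise |·|:
  R → 5
  U → 3
  ρ[e/g](U) → 3
  (R ⋈[b=e] ρ[e/g](U)) → 3
  π[e]((R ⋈[b=e] ρ[e/g](U))) → 3
  ρ[a/e](π[e]((R ⋈[b=e] ρ[e/g](U)))) → 3

== RESULT ==
a
9
9
9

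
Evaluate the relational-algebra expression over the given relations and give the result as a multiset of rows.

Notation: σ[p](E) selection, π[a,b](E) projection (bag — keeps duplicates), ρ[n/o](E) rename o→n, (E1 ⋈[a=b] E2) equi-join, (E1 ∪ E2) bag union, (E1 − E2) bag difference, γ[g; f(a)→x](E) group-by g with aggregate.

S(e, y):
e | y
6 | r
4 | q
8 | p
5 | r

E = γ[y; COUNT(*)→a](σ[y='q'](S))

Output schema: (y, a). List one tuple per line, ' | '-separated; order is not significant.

Stepwise |·|:
  S → 4
  σ[y='q'](S) → 1
  γ[y; COUNT(*)→a](σ[y='q'](S)) → 1

== RESULT ==
y | a
q | 1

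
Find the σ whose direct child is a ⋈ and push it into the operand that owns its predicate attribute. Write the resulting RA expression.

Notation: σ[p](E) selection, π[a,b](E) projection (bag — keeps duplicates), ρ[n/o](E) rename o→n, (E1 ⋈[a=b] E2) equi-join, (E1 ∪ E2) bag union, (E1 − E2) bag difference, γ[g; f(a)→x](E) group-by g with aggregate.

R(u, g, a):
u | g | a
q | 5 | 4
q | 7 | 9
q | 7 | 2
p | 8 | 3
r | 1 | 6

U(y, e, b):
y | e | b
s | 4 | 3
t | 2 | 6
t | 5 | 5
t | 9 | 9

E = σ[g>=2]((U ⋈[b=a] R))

σ filters on g, owned by the right side.
E' = (U ⋈[b=a] σ[g>=2](R))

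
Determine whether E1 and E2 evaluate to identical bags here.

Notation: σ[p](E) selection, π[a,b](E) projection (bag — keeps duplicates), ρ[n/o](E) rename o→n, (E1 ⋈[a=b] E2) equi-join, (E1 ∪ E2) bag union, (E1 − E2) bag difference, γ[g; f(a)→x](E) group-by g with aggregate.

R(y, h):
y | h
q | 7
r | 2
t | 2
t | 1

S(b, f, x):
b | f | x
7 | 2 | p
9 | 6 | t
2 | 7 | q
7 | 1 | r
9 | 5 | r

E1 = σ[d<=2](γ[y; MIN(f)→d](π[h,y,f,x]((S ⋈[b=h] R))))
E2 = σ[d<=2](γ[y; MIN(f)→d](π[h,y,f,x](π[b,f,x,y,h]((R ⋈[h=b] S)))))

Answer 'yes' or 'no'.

E1 row counts bottom-up:
  S → 5
  R → 4
  (S ⋈[b=h] R) → 4
  π[h,y,f,x]((S ⋈[b=h] R)) → 4
  γ[y; MIN(f)→d](π[h,y,f,x]((S ⋈[b=h] R))) → 3
  σ[d<=2](γ[y; MIN(f)→d](π[h,y,f,x]((S ⋈[b=h] R)))) → 1
E2 row counts bottom-up:
  R → 4
  S → 5
  (R ⋈[h=b] S) → 4
  π[b,f,x,y,h]((R ⋈[h=b] S)) → 4
  π[h,y,f,x](π[b,f,x,y,h]((R ⋈[h=b] S))) → 4
  γ[y; MIN(f)→d](π[h,y,f,x](π[b,f,x,y,h]((R ⋈[h=b] S)))) → 3
  σ[d<=2](γ[y; MIN(f)→d](π[h,y,f,x](π[b,f,x,y,h]((R ⋈[h=b] S))))) → 1

E1 and E2 produce the same multiset:
y | d
q | 1

yes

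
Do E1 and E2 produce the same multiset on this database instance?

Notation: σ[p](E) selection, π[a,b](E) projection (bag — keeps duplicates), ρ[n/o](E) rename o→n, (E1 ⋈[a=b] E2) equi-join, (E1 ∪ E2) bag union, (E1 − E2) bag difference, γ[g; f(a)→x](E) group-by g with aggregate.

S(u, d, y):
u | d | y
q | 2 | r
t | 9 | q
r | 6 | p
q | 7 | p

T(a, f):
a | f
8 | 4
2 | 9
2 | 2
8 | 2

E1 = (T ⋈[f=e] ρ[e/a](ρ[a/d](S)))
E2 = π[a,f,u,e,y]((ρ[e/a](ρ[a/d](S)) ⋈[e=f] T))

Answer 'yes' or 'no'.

E1 subexpression sizes:
  T → 4
  S → 4
  ρ[a/d](S) → 4
  ρ[e/a](ρ[a/d](S)) → 4
  (T ⋈[f=e] ρ[e/a](ρ[a/d](S))) → 3
E2 subexpression sizes:
  S → 4
  ρ[a/d](S) → 4
  ρ[e/a](ρ[a/d](S)) → 4
  T → 4
  (ρ[e/a](ρ[a/d](S)) ⋈[e=f] T) → 3
  π[a,f,u,e,y]((ρ[e/a](ρ[a/d](S)) ⋈[e=f] T)) → 3

E1 and E2 produce the same multiset:
a | f | u | e | y
2 | 2 | q | 2 | r
2 | 9 | t | 9 | q
8 | 2 | q | 2 | r

yes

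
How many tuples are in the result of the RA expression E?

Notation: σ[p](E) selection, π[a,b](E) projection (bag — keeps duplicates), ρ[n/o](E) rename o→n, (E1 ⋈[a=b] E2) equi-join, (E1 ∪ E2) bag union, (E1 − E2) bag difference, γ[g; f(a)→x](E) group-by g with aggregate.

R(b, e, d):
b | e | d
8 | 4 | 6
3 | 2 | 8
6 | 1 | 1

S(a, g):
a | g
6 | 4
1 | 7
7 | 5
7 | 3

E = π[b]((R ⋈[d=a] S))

Subexpression sizes:
  R → 3
  S → 4
  (R ⋈[d=a] S) → 2
  π[b]((R ⋈[d=a] S)) → 2

|E| = 2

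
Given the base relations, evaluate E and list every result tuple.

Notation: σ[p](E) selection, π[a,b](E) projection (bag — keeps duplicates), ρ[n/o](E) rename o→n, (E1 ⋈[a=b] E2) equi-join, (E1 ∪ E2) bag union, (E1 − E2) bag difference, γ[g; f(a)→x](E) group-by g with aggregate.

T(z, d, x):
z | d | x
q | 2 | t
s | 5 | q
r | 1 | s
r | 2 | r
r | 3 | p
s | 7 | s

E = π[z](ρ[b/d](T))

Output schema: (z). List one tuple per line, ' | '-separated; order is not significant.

Row counts bottom-up:
  T → 6
  ρ[b/d](T) → 6
  π[z](ρ[b/d](T)) → 6

== RESULT ==
z
q
r
r
r
s
s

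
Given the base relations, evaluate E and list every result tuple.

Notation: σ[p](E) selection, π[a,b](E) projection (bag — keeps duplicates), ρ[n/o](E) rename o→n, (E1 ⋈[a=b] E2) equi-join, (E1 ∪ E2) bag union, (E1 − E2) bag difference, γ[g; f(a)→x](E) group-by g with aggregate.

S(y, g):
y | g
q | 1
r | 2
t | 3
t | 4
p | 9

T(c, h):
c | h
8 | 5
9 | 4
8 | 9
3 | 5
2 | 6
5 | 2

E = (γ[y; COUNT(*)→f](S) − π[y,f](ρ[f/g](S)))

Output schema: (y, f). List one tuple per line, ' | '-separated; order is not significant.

Stepwise |·|:
  S → 5
  γ[y; COUNT(*)→f](S) → 4
  S → 5
  ρ[f/g](S) → 5
  π[y,f](ρ[f/g](S)) → 5
  (γ[y; COUNT(*)→f](S) − π[y,f](ρ[f/g](S))) → 3

== RESULT ==
y | f
p | 1
r | 1
t | 2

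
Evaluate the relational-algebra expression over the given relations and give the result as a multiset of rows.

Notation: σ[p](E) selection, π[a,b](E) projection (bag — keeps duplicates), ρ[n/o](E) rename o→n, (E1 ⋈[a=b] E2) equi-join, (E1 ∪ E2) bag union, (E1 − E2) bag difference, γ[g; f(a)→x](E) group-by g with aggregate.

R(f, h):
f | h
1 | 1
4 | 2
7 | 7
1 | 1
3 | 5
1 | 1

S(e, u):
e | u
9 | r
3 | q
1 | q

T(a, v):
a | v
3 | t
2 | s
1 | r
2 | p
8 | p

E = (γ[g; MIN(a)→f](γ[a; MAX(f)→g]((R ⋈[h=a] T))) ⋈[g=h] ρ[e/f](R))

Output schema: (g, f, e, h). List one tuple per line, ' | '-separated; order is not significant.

Row counts bottom-up:
  R → 6
  T → 5
  (R ⋈[h=a] T) → 5
  γ[a; MAX(f)→g]((R ⋈[h=a] T)) → 2
  γ[g; MIN(a)→f](γ[a; MAX(f)→g]((R ⋈[h=a] T))) → 2
  R → 6
  ρ[e/f](R) → 6
  (γ[g; MIN(a)→f](γ[a; MAX(f)→g]((R ⋈[h=a] T))) ⋈[g=h] ρ[e/f](R)) → 3

== RESULT ==
g | f | e | h
1 | 1 | 1 | 1
1 | 1 | 1 | 1
1 | 1 | 1 | 1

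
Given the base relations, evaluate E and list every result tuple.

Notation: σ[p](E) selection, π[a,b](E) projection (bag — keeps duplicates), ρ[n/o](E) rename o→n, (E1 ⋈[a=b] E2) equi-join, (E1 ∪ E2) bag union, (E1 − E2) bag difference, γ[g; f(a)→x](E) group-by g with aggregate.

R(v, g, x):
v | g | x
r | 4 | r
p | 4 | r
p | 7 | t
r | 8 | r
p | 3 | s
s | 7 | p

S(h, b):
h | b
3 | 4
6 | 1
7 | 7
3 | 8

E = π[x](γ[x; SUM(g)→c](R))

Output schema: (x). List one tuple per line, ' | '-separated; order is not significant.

Stepwise |·|:
  R → 6
  γ[x; SUM(g)→c](R) → 4
  π[x](γ[x; SUM(g)→c](R)) → 4

== RESULT ==
x
p
r
s
t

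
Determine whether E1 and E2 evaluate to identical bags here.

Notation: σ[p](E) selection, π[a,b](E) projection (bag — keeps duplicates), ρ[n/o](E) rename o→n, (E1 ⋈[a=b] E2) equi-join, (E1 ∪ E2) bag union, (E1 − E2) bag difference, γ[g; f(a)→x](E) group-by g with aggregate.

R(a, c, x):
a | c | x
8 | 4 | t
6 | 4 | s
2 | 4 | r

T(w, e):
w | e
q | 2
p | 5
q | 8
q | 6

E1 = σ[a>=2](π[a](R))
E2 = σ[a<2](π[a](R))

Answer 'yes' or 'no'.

E1 row counts bottom-up:
  R → 3
  π[a](R) → 3
  σ[a>=2](π[a](R)) → 3
E2 row counts bottom-up:
  R → 3
  π[a](R) → 3
  σ[a<2](π[a](R)) → 0

E1 result:
a
2
6
8
E2 result:
a
(0 rows)
Witness: (6,) appears 1× in E1 but 0× in E2.

no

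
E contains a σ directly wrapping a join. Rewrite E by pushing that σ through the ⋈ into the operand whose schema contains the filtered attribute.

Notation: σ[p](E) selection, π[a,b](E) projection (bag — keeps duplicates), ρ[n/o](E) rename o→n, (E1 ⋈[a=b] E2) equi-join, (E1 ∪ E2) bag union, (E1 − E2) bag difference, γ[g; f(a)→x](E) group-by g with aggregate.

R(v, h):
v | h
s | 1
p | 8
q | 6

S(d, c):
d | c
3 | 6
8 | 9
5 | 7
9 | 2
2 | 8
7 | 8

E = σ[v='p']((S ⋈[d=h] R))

σ filters on v, owned by the right side.
E' = (S ⋈[d=h] σ[v='p'](R))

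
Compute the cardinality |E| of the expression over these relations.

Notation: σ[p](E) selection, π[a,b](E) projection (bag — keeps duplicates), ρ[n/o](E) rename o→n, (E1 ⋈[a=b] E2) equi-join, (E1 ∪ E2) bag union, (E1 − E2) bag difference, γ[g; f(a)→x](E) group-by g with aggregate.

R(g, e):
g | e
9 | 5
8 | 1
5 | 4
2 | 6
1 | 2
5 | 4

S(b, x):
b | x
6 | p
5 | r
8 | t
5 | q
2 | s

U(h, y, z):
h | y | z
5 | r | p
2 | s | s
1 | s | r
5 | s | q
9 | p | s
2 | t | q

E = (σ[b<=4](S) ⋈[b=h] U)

Subexpression sizes:
  S → 5
  σ[b<=4](S) → 1
  U → 6
  (σ[b<=4](S) ⋈[b=h] U) → 2

|E| = 2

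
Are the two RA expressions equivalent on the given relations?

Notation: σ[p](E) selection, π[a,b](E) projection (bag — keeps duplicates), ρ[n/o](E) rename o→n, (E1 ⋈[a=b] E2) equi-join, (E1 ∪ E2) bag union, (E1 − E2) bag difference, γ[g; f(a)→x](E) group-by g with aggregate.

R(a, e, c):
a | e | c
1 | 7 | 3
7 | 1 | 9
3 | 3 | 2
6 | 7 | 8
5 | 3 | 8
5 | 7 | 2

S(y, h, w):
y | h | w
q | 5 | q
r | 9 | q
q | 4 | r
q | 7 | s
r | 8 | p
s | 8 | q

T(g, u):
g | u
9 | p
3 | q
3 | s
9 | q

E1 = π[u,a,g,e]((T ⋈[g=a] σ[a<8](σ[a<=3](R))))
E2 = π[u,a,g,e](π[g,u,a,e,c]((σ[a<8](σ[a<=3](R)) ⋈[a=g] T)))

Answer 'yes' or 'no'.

E1 subexpression sizes:
  T → 4
  R → 6
  σ[a<=3](R) → 2
  σ[a<8](σ[a<=3](R)) → 2
  (T ⋈[g=a] σ[a<8](σ[a<=3](R))) → 2
  π[u,a,g,e]((T ⋈[g=a] σ[a<8](σ[a<=3](R)))) → 2
E2 subexpression sizes:
  R → 6
  σ[a<=3](R) → 2
  σ[a<8](σ[a<=3](R)) → 2
  T → 4
  (σ[a<8](σ[a<=3](R)) ⋈[a=g] T) → 2
  π[g,u,a,e,c]((σ[a<8](σ[a<=3](R)) ⋈[a=g] T)) → 2
  π[u,a,g,e](π[g,u,a,e,c]((σ[a<8](σ[a<=3](R)) ⋈[a=g] T))) → 2

E1 and E2 produce the same multiset:
u | a | g | e
q | 3 | 3 | 3
s | 3 | 3 | 3

yes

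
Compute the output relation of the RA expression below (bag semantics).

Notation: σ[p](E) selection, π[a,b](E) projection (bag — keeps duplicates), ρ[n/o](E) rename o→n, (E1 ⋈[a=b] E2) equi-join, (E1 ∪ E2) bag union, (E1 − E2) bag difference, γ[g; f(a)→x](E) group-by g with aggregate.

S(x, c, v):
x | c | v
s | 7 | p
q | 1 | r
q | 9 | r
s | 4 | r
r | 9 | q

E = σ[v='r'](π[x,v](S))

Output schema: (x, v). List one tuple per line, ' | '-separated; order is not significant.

Per-node cardinality:
  S → 5
  π[x,v](S) → 5
  σ[v='r'](π[x,v](S)) → 3

== RESULT ==
x | v
q | r
q | r
s | r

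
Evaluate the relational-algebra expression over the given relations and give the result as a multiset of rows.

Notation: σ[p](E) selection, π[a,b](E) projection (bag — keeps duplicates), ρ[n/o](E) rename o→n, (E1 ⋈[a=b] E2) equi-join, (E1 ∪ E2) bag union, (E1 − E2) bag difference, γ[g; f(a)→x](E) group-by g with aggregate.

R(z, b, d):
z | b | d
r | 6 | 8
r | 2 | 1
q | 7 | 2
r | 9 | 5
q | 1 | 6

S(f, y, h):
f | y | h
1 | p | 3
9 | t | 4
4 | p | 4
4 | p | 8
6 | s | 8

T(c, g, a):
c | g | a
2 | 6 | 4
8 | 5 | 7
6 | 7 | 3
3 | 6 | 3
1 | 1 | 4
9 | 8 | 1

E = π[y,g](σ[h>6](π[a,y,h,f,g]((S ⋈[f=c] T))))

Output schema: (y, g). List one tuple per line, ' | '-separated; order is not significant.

Per-node cardinality:
  S → 5
  T → 6
  (S ⋈[f=c] T) → 3
  π[a,y,h,f,g]((S ⋈[f=c] T)) → 3
  σ[h>6](π[a,y,h,f,g]((S ⋈[f=c] T))) → 1
  π[y,g](σ[h>6](π[a,y,h,f,g]((S ⋈[f=c] T)))) → 1

== RESULT ==
y | g
s | 7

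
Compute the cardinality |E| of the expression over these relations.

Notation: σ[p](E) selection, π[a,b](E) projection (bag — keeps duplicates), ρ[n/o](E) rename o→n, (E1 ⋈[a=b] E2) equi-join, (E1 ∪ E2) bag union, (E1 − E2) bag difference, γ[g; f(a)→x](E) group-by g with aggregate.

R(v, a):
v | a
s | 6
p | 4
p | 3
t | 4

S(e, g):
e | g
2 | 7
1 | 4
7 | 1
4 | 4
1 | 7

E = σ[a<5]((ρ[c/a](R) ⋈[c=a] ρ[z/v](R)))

Per-node cardinality:
  R → 4
  ρ[c/a](R) → 4
  R → 4
  ρ[z/v](R) → 4
  (ρ[c/a](R) ⋈[c=a] ρ[z/v](R)) → 6
  σ[a<5]((ρ[c/a](R) ⋈[c=a] ρ[z/v](R))) → 5

|E| = 5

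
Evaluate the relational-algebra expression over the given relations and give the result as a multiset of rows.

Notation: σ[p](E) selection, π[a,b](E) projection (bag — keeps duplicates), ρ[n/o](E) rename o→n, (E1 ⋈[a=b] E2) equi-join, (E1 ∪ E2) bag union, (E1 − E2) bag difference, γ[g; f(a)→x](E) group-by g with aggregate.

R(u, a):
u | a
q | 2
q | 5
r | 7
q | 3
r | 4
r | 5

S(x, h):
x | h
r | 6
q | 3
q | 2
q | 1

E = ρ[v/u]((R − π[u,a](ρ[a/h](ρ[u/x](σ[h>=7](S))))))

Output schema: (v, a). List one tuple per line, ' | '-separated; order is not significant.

Row counts bottom-up:
  R → 6
  S → 4
  σ[h>=7](S) → 0
  ρ[u/x](σ[h>=7](S)) → 0
  ρ[a/h](ρ[u/x](σ[h>=7](S))) → 0
  π[u,a](ρ[a/h](ρ[u/x](σ[h>=7](S)))) → 0
  (R − π[u,a](ρ[a/h](ρ[u/x](σ[h>=7](S))))) → 6
  ρ[v/u]((R − π[u,a](ρ[a/h](ρ[u/x](σ[h>=7](S)))))) → 6

== RESULT ==
v | a
q | 2
q | 3
q | 5
r | 4
r | 5
r | 7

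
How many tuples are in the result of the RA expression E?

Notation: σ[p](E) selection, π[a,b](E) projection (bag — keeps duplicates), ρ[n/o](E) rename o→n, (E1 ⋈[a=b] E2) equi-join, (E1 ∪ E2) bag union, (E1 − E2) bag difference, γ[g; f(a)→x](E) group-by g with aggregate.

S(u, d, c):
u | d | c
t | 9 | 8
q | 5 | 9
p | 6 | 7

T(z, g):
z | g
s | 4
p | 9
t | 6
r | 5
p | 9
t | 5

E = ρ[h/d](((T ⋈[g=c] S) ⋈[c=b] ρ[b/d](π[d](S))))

Per-node cardinality:
  T → 6
  S → 3
  (T ⋈[g=c] S) → 2
  S → 3
  π[d](S) → 3
  ρ[b/d](π[d](S)) → 3
  ((T ⋈[g=c] S) ⋈[c=b] ρ[b/d](π[d](S))) → 2
  ρ[h/d](((T ⋈[g=c] S) ⋈[c=b] ρ[b/d](π[d](S)))) → 2

|E| = 2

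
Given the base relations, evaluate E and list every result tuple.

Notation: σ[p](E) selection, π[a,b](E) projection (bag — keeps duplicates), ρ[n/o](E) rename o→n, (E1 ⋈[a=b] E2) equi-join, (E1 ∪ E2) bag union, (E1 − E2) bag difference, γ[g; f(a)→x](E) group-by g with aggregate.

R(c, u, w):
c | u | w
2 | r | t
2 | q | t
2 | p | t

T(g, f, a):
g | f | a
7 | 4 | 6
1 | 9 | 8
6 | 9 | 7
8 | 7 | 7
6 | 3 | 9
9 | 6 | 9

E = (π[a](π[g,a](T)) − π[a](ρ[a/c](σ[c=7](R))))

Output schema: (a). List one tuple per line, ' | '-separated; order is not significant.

Per-node cardinality:
  T → 6
  π[g,a](T) → 6
  π[a](π[g,a](T)) → 6
  R → 3
  σ[c=7](R) → 0
  ρ[a/c](σ[c=7](R)) → 0
  π[a](ρ[a/c](σ[c=7](R))) → 0
  (π[a](π[g,a](T)) − π[a](ρ[a/c](σ[c=7](R)))) → 6

== RESULT ==
a
6
7
7
8
9
9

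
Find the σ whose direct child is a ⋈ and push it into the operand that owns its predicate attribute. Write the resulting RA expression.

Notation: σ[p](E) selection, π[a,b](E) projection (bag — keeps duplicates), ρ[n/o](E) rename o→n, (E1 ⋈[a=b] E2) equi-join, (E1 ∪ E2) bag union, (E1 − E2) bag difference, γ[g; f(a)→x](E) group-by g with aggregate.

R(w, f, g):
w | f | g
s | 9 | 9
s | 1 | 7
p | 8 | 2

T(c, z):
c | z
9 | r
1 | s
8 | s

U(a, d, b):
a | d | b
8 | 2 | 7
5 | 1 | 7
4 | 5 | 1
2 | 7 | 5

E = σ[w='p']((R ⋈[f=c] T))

σ filters on w, owned by the left side.
E' = (σ[w='p'](R) ⋈[f=c] T)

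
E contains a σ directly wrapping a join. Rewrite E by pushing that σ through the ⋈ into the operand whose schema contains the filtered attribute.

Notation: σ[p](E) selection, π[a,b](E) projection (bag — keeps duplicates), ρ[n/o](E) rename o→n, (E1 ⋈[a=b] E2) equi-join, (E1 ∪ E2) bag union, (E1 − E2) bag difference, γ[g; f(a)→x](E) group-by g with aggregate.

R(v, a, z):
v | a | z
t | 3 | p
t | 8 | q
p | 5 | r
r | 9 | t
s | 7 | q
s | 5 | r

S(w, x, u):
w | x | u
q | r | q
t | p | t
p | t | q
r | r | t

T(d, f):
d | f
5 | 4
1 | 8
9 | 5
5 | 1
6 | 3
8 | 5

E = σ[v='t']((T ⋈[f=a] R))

σ filters on v, owned by the right side.
E' = (T ⋈[f=a] σ[v='t'](R))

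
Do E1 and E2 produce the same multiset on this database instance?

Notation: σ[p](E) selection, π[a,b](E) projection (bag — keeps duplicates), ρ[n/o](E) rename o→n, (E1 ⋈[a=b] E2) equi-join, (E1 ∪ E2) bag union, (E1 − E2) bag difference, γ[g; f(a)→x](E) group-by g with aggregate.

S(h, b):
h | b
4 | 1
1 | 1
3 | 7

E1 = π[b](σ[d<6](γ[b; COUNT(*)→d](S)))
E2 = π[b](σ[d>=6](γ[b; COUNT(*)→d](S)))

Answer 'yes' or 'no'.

E1 subexpression sizes:
  S → 3
  γ[b; COUNT(*)→d](S) → 2
  σ[d<6](γ[b; COUNT(*)→d](S)) → 2
  π[b](σ[d<6](γ[b; COUNT(*)→d](S))) → 2
E2 subexpression sizes:
  S → 3
  γ[b; COUNT(*)→d](S) → 2
  σ[d>=6](γ[b; COUNT(*)→d](S)) → 0
  π[b](σ[d>=6](γ[b; COUNT(*)→d](S))) → 0

E1 result:
b
1
7
E2 result:
b
(0 rows)
Witness: (1,) appears 1× in E1 but 0× in E2.

no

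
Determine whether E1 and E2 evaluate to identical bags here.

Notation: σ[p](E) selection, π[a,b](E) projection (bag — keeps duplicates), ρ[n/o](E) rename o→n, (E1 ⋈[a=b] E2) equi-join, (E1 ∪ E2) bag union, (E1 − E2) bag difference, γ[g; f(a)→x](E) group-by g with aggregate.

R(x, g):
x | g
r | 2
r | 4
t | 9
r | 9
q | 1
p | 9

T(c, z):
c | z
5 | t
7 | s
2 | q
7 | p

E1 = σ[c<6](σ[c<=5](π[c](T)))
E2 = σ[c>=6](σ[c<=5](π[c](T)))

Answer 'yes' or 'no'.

E1 row counts bottom-up:
  T → 4
  π[c](T) → 4
  σ[c<=5](π[c](T)) → 2
  σ[c<6](σ[c<=5](π[c](T))) → 2
E2 row counts bottom-up:
  T → 4
  π[c](T) → 4
  σ[c<=5](π[c](T)) → 2
  σ[c>=6](σ[c<=5](π[c](T))) → 0

E1 result:
c
2
5
E2 result:
c
(0 rows)
Witness: (2,) appears 1× in E1 but 0× in E2.

no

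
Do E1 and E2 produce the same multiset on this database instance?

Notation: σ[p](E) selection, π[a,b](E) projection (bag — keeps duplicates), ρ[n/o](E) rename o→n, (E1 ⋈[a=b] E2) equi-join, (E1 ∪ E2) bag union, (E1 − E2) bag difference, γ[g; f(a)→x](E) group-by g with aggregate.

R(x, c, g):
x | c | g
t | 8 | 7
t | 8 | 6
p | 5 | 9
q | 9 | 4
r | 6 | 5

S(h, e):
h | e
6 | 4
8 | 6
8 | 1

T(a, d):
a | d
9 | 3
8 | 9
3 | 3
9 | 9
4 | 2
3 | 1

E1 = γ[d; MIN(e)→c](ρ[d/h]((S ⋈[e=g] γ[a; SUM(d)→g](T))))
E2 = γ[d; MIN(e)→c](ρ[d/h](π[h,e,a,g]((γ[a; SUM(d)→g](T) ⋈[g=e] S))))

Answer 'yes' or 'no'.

E1 per-node cardinality:
  S → 3
  T → 6
  γ[a; SUM(d)→g](T) → 4
  (S ⋈[e=g] γ[a; SUM(d)→g](T)) → 1
  ρ[d/h]((S ⋈[e=g] γ[a; SUM(d)→g](T))) → 1
  γ[d; MIN(e)→c](ρ[d/h]((S ⋈[e=g] γ[a; SUM(d)→g](T)))) → 1
E2 per-node cardinality:
  T → 6
  γ[a; SUM(d)→g](T) → 4
  S → 3
  (γ[a; SUM(d)→g](T) ⋈[g=e] S) → 1
  π[h,e,a,g]((γ[a; SUM(d)→g](T) ⋈[g=e] S)) → 1
  ρ[d/h](π[h,e,a,g]((γ[a; SUM(d)→g](T) ⋈[g=e] S))) → 1
  γ[d; MIN(e)→c](ρ[d/h](π[h,e,a,g]((γ[a; SUM(d)→g](T) ⋈[g=e] S)))) → 1

E1 and E2 produce the same multiset:
d | c
6 | 4

yes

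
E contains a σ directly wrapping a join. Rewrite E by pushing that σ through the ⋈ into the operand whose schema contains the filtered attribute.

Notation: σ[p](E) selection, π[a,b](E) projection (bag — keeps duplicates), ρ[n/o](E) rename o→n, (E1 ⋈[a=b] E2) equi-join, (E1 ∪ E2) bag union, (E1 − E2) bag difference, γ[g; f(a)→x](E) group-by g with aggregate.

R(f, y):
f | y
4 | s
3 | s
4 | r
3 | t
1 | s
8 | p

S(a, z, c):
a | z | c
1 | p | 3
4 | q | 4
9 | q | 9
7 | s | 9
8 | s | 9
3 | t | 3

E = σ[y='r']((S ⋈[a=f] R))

σ filters on y, owned by the right side.
E' = (S ⋈[a=f] σ[y='r'](R))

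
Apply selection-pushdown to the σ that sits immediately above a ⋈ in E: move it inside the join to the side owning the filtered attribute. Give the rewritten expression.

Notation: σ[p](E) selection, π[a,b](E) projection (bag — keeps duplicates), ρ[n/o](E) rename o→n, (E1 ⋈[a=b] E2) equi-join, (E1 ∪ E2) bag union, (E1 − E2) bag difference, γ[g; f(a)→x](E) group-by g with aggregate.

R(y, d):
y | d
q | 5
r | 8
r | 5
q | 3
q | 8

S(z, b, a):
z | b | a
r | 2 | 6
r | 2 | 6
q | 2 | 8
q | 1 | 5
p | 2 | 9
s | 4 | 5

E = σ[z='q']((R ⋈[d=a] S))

σ filters on z, owned by the right side.
E' = (R ⋈[d=a] σ[z='q'](S))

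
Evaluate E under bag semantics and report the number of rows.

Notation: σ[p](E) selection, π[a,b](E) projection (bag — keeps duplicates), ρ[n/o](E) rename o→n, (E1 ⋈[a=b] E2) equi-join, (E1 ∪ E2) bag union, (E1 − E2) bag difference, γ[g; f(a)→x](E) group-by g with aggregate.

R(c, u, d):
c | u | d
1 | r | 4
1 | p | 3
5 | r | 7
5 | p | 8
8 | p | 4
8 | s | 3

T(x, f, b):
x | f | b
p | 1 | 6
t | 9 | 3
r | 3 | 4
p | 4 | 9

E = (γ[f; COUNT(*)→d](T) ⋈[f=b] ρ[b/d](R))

Row counts bottom-up:
  T → 4
  γ[f; COUNT(*)→d](T) → 4
  R → 6
  ρ[b/d](R) → 6
  (γ[f; COUNT(*)→d](T) ⋈[f=b] ρ[b/d](R)) → 4

|E| = 4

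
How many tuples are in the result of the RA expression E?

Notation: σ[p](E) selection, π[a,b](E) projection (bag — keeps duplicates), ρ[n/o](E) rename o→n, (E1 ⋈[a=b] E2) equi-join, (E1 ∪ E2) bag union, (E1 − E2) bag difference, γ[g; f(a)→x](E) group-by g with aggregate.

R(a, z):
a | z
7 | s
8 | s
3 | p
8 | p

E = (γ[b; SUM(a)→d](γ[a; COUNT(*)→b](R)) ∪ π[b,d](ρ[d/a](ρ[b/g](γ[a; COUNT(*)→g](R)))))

Per-node cardinality:
  R → 4
  γ[a; COUNT(*)→b](R) → 3
  γ[b; SUM(a)→d](γ[a; COUNT(*)→b](R)) → 2
  R → 4
  γ[a; COUNT(*)→g](R) → 3
  ρ[b/g](γ[a; COUNT(*)→g](R)) → 3
  ρ[d/a](ρ[b/g](γ[a; COUNT(*)→g](R))) → 3
  π[b,d](ρ[d/a](ρ[b/g](γ[a; COUNT(*)→g](R)))) → 3
  (γ[b; SUM(a)→d](γ[a; COUNT(*)→b](R)) ∪ π[b,d](ρ[d/a](ρ[b/g](γ[a; COUNT(*)→g](R))))) → 5

|E| = 5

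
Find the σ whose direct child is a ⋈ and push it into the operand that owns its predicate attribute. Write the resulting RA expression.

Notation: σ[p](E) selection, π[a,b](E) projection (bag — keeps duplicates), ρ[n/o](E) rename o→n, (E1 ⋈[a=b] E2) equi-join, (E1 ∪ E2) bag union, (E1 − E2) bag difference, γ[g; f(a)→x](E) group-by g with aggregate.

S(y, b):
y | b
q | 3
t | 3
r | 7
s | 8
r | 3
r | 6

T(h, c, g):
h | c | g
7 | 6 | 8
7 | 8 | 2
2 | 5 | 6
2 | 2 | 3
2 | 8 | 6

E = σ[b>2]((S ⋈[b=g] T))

σ filters on b, owned by the left side.
E' = (σ[b>2](S) ⋈[b=g] T)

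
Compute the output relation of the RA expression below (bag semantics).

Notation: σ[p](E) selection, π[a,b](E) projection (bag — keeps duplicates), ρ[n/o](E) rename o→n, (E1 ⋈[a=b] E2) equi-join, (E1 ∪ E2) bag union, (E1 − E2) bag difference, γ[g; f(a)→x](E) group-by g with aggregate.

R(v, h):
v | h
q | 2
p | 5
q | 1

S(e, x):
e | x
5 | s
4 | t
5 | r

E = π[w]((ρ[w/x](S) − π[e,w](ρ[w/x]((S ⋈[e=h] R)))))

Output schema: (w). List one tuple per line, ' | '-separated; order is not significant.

Stepwise |·|:
  S → 3
  ρ[w/x](S) → 3
  S → 3
  R → 3
  (S ⋈[e=h] R) → 2
  ρ[w/x]((S ⋈[e=h] R)) → 2
  π[e,w](ρ[w/x]((S ⋈[e=h] R))) → 2
  (ρ[w/x](S) − π[e,w](ρ[w/x]((S ⋈[e=h] R)))) → 1
  π[w]((ρ[w/x](S) − π[e,w](ρ[w/x]((S ⋈[e=h] R))))) → 1

== RESULT ==
w
t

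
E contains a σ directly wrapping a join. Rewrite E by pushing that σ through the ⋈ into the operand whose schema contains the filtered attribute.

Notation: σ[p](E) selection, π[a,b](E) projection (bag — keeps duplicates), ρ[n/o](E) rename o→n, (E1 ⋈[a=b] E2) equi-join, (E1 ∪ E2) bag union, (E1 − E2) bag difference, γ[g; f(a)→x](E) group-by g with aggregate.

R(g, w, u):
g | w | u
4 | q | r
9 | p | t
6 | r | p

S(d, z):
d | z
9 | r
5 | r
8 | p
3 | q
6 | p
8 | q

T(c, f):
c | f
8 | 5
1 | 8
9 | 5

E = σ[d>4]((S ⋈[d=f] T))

σ filters on d, owned by the left side.
E' = (σ[d>4](S) ⋈[d=f] T)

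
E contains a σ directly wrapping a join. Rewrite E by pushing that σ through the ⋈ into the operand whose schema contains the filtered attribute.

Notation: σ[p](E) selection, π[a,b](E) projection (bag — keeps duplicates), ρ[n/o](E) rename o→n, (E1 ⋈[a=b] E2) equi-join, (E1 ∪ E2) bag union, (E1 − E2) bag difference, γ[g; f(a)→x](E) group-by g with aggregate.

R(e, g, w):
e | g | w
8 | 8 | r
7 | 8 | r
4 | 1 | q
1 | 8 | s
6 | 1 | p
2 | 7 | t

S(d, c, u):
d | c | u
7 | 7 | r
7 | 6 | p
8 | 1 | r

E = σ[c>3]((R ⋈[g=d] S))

σ filters on c, owned by the right side.
E' = (R ⋈[g=d] σ[c>3](S))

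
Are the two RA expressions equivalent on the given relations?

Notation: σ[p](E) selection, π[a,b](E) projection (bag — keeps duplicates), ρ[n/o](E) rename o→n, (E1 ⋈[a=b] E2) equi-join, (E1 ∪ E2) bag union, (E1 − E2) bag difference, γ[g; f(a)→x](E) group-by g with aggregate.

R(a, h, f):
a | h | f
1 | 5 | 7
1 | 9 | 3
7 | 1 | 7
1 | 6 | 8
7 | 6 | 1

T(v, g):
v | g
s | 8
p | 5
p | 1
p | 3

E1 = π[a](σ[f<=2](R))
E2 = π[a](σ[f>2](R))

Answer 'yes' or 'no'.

E1 row counts bottom-up:
  R → 5
  σ[f<=2](R) → 1
  π[a](σ[f<=2](R)) → 1
E2 row counts bottom-up:
  R → 5
  σ[f>2](R) → 4
  π[a](σ[f>2](R)) → 4

E1 result:
a
7
E2 result:
a
1
1
1
7
Witness: (1,) appears 0× in E1 but 3× in E2.

no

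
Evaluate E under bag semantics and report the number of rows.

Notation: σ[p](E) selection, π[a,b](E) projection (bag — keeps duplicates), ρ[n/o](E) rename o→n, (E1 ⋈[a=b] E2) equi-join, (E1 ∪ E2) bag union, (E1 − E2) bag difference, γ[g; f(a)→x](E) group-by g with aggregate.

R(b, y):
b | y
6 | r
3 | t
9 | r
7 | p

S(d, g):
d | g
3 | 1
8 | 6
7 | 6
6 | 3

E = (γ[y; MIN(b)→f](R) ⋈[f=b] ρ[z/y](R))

Subexpression sizes:
  R → 4
  γ[y; MIN(b)→f](R) → 3
  R → 4
  ρ[z/y](R) → 4
  (γ[y; MIN(b)→f](R) ⋈[f=b] ρ[z/y](R)) → 3

|E| = 3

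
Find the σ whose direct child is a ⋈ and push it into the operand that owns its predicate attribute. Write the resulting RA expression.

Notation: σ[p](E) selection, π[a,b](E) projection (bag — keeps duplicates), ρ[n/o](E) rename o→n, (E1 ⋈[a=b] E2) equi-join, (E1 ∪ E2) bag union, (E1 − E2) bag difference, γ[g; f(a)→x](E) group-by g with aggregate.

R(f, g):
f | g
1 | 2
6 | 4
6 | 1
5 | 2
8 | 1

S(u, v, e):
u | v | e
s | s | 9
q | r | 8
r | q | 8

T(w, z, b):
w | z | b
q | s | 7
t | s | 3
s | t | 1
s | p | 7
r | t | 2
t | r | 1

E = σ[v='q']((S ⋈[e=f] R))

σ filters on v, owned by the left side.
E' = (σ[v='q'](S) ⋈[e=f] R)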